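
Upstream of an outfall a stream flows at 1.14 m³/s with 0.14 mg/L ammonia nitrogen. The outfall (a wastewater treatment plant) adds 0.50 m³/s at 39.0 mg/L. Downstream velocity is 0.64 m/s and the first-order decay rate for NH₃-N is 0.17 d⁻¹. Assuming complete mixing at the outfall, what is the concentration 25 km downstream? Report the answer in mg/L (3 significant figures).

After complete mixing, C₀ = (0.5·39 + 1.14·0.14) / 1.64 = 11.99 mg/L.
Travel time t = 2.5e+04 m / 0.64 m/s = 3.906e+04 s = 0.4521 d.
C = 11.99·exp(−0.17·0.4521) = 11.99·0.926 = 11.1 mg/L.

11.1 mg/L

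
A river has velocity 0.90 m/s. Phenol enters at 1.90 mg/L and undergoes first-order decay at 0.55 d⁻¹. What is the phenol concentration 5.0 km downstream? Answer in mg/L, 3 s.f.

1.83 mg/L

Travel time t = 5.0 km / 0.90 m/s = 5000/0.90 = 5556 s = 0.0643 d.
First-order decay: C = 1.90·exp(−0.55·0.0643) = 1.90·0.9653 = 1.834 mg/L.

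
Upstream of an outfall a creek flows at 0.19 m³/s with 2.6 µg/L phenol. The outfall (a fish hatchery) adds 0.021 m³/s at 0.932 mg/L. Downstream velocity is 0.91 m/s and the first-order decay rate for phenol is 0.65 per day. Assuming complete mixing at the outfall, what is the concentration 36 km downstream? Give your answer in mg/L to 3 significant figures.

2.6 µg/L = 0.0026 mg/L.
After complete mixing, C₀ = (0.021·0.932 + 0.19·0.0026) / 0.211 = 0.0951 mg/L.
Travel time t = 3.6e+04 m / 0.91 m/s = 3.956e+04 s = 0.4579 d.
C = 0.0951·exp(−0.65·0.4579) = 0.0951·0.7426 = 0.07062 mg/L.

0.0706 mg/L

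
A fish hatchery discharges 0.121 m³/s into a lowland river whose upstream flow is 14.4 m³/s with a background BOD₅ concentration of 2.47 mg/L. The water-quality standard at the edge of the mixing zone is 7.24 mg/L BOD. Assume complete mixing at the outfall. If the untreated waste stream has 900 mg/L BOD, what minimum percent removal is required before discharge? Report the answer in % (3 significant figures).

36.1 %

Mass balance: 7.24·14.52 = 0.121·Cₑ + 14.4·2.47.
Cₑ = (105.1 − 35.57) / 0.121 = 574.9 mg/L.
Required removal = 1 − 574.9/900 = 36.12 %.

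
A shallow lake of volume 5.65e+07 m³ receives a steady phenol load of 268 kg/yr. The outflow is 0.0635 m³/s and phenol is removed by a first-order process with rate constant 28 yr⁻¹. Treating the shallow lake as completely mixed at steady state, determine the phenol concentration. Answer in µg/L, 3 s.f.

Outflow Q = 0.0635 m³/s × 3.156e+07 s/yr = 2.004e+06 m³/yr.
Steady-state CSTR mass balance: W = Q·C + k·V·C, so C = W/(Q + kV).
Q + kV = 2.004e+06 + 28·5.65e+07 = 1.584e+09 m³/yr.
C = 268/1.584e+09 = 1.692e-07 kg/m³ = 0.0001692 mg/L = 0.1692 µg/L.

0.169 µg/L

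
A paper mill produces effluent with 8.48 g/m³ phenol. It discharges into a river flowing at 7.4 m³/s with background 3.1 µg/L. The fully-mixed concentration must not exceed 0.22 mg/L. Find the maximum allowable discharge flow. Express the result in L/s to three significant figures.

194 L/s

3.1 µg/L = 0.0031 mg/L.
Mass balance at complete mixing: C_std·(Q_w + Q_r) = Q_w·C_e + Q_r·C_b.
Rearranging, Q_w = Q_r·(C_std − C_b)/(C_e − C_std) = 7.4·(0.22 − 0.0031) / (8.48 − 0.22) = 0.1943 m³/s.
= 194.3 L/s.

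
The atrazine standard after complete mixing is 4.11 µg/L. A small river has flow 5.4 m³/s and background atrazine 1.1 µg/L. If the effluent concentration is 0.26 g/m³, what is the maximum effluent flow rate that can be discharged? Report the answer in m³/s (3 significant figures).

0.0635 m³/s

1.1 µg/L = 0.0011 mg/L.
4.11 µg/L = 0.00411 mg/L.
Mass balance at complete mixing: C_std·(Q_w + Q_r) = Q_w·C_e + Q_r·C_b.
Rearranging, Q_w = Q_r·(C_std − C_b)/(C_e − C_std) = 5.4·(0.00411 − 0.0011) / (0.26 − 0.00411) = 0.06352 m³/s.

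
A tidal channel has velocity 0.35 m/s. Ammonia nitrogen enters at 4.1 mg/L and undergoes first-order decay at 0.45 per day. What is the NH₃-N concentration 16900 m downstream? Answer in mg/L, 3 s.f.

3.19 mg/L

Travel time t = 16900 m / 0.35 m/s = 1.69e+04/0.35 = 4.829e+04 s = 0.5589 d.
First-order decay: C = 4.1·exp(−0.45·0.5589) = 4.1·0.7776 = 3.188 mg/L.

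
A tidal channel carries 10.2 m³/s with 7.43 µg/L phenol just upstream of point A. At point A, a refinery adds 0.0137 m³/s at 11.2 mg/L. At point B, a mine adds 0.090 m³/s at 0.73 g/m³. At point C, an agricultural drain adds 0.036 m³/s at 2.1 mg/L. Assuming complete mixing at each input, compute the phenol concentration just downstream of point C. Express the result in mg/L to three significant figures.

0.0358 mg/L

7.43 µg/L = 0.00743 mg/L.
After input A: C = (10.2·0.00743 + 0.0137·11.2) / 10.21 = 0.02244 mg/L.
After input B: C = (10.21·0.02244 + 0.09·0.73) / 10.3 = 0.02862 mg/L.
After input C: C = (10.3·0.02862 + 0.036·2.1) / 10.34 = 0.03584 mg/L.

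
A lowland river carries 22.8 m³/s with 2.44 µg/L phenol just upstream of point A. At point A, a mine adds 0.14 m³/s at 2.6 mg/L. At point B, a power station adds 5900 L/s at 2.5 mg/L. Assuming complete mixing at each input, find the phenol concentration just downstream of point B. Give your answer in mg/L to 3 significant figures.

2.44 µg/L = 0.00244 mg/L.
After input A: C = (22.8·0.00244 + 0.14·2.6) / 22.94 = 0.01829 mg/L.
5900 L/s = 5.9 m³/s.
After input B: C = (22.94·0.01829 + 5.9·2.5) / 28.84 = 0.526 mg/L.

0.526 mg/L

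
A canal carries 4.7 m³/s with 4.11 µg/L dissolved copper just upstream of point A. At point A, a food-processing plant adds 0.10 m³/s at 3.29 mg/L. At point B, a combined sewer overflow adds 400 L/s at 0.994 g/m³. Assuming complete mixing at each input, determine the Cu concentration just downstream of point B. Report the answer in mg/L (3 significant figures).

0.143 mg/L

4.11 µg/L = 0.00411 mg/L.
After input A: C = (4.7·0.00411 + 0.1·3.29) / 4.8 = 0.07257 mg/L.
400 L/s = 0.4 m³/s.
After input B: C = (4.8·0.07257 + 0.4·0.994) / 5.2 = 0.1434 mg/L.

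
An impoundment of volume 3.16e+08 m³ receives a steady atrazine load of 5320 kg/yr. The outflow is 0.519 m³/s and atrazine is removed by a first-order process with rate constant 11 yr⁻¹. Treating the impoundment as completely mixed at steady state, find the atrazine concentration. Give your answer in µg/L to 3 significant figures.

Outflow Q = 0.519 m³/s × 3.156e+07 s/yr = 1.638e+07 m³/yr.
Steady-state CSTR mass balance: W = Q·C + k·V·C, so C = W/(Q + kV).
Q + kV = 1.638e+07 + 11·3.16e+08 = 3.492e+09 m³/yr.
C = 5320/3.492e+09 = 1.523e-06 kg/m³ = 0.001523 mg/L = 1.523 µg/L.

1.52 µg/L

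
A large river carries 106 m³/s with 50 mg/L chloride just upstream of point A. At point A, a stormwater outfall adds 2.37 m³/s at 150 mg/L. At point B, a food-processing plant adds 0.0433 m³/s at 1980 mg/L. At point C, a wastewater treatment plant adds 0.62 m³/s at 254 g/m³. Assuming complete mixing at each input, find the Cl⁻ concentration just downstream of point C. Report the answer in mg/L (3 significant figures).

54.1 mg/L

After input A: C = (106·50 + 2.37·150) / 108.4 = 52.19 mg/L.
After input B: C = (108.4·52.19 + 0.0433·1980) / 108.4 = 52.96 mg/L.
After input C: C = (108.4·52.96 + 0.62·254) / 109 = 54.1 mg/L.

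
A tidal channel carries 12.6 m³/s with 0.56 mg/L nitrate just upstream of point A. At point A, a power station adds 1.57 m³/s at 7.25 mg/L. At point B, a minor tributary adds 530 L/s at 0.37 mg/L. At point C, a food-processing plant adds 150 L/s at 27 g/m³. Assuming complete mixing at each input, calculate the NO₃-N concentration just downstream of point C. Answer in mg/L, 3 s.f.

After input A: C = (12.6·0.56 + 1.57·7.25) / 14.17 = 1.301 mg/L.
530 L/s = 0.53 m³/s.
After input B: C = (14.17·1.301 + 0.53·0.37) / 14.7 = 1.268 mg/L.
150 L/s = 0.15 m³/s.
After input C: C = (14.7·1.268 + 0.15·27) / 14.85 = 1.528 mg/L.

1.53 mg/L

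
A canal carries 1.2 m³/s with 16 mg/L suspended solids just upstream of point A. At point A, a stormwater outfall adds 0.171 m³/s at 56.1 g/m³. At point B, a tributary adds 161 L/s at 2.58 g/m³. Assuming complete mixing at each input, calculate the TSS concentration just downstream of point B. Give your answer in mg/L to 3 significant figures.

19.1 mg/L

After input A: C = (1.2·16 + 0.171·56.1) / 1.371 = 21 mg/L.
161 L/s = 0.161 m³/s.
After input B: C = (1.371·21 + 0.161·2.58) / 1.532 = 19.07 mg/L.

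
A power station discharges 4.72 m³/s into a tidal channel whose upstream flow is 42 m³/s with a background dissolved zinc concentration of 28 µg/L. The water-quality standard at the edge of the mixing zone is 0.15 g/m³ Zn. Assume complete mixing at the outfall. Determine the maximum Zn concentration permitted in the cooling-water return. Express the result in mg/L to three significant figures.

1.24 mg/L

28 µg/L = 0.028 mg/L.
Mass balance: 0.15·46.72 = 4.72·Cₑ + 42·0.028.
Cₑ = (7.008 − 1.176) / 4.72 = 1.236 mg/L.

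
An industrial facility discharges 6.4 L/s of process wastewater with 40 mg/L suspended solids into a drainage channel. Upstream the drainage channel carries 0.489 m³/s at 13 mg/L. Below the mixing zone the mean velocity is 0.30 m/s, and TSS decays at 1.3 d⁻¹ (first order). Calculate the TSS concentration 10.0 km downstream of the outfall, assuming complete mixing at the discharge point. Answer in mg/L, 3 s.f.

6.4 L/s = 0.0064 m³/s.
After complete mixing, C₀ = (0.0064·40 + 0.489·13) / 0.4954 = 13.35 mg/L.
Travel time t = 1e+04 m / 0.30 m/s = 3.333e+04 s = 0.3858 d.
C = 13.35·exp(−1.3·0.3858) = 13.35·0.6056 = 8.084 mg/L.

8.08 mg/L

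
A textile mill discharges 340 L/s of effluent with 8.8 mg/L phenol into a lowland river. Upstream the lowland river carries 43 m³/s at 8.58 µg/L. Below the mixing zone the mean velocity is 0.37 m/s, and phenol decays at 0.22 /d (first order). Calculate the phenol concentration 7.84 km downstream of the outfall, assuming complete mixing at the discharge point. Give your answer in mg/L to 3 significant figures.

0.0735 mg/L

340 L/s = 0.34 m³/s.
8.58 µg/L = 0.00858 mg/L.
After complete mixing, C₀ = (0.34·8.8 + 43·0.00858) / 43.34 = 0.07755 mg/L.
Travel time t = 7840 m / 0.37 m/s = 2.119e+04 s = 0.2452 d.
C = 0.07755·exp(−0.22·0.2452) = 0.07755·0.9475 = 0.07348 mg/L.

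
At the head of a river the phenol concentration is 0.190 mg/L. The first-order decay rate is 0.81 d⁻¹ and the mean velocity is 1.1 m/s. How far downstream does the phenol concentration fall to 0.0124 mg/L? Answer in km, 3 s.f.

320 km

From C = C₀·e^(−kt), t = ln(C₀/C)/k = ln(0.190/0.0124)/0.81 = 2.729/0.81 = 3.37 d.
Distance = v·t = 1.1 m/s × 2.911e+05 s = 3.202e+05 m = 320.2 km.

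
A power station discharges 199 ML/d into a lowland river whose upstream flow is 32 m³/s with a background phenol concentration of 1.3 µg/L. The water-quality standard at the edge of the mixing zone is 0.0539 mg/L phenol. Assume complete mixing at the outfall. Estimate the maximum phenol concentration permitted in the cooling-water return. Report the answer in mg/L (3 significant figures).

0.785 mg/L

199 ML/d = 2.303 m³/s.
1.3 µg/L = 0.0013 mg/L.
Mass balance: 0.0539·34.3 = 2.303·Cₑ + 32·0.0013.
Cₑ = (1.849 − 0.0416) / 2.303 = 0.7847 mg/L.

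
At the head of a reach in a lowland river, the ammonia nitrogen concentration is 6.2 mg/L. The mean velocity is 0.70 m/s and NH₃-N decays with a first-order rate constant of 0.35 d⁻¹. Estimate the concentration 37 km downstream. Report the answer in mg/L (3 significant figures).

5.00 mg/L

Travel time t = 37 km / 0.70 m/s = 3.7e+04/0.70 = 5.286e+04 s = 0.6118 d.
First-order decay: C = 6.2·exp(−0.35·0.6118) = 6.2·0.8073 = 5.005 mg/L.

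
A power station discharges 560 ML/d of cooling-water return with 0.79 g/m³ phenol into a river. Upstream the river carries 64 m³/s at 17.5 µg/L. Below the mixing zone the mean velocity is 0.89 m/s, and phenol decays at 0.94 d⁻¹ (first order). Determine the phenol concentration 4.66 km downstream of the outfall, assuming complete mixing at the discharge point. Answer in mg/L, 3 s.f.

0.0836 mg/L

560 ML/d = 6.481 m³/s.
17.5 µg/L = 0.0175 mg/L.
After complete mixing, C₀ = (6.481·0.79 + 64·0.0175) / 70.48 = 0.08854 mg/L.
Travel time t = 4660 m / 0.89 m/s = 5236 s = 0.0606 d.
C = 0.08854·exp(−0.94·0.0606) = 0.08854·0.9446 = 0.08364 mg/L.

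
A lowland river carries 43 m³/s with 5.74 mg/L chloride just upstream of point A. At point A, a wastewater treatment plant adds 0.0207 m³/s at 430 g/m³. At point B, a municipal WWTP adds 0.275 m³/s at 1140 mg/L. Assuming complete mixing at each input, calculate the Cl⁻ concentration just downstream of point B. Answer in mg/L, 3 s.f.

After input A: C = (43·5.74 + 0.0207·430) / 43.02 = 5.944 mg/L.
After input B: C = (43.02·5.944 + 0.275·1140) / 43.3 = 13.15 mg/L.

13.1 mg/L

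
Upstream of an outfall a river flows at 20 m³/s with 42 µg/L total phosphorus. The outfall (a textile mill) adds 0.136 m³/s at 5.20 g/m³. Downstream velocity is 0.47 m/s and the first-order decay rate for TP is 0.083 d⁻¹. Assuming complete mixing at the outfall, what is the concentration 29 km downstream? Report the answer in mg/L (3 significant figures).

0.0724 mg/L

42 µg/L = 0.042 mg/L.
After complete mixing, C₀ = (0.136·5.2 + 20·0.042) / 20.14 = 0.07684 mg/L.
Travel time t = 2.9e+04 m / 0.47 m/s = 6.17e+04 s = 0.7141 d.
C = 0.07684·exp(−0.083·0.7141) = 0.07684·0.9424 = 0.07242 mg/L.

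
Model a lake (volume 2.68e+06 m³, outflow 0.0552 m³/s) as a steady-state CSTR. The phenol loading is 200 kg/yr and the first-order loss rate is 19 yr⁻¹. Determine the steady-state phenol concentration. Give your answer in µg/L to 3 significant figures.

3.80 µg/L

Outflow Q = 0.0552 m³/s × 3.156e+07 s/yr = 1.742e+06 m³/yr.
Steady-state CSTR mass balance: W = Q·C + k·V·C, so C = W/(Q + kV).
Q + kV = 1.742e+06 + 19·2.68e+06 = 5.266e+07 m³/yr.
C = 200/5.266e+07 = 3.798e-06 kg/m³ = 0.003798 mg/L = 3.798 µg/L.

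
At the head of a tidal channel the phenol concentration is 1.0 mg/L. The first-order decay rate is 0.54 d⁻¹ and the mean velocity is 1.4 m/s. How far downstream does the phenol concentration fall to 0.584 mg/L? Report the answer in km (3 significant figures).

120 km

From C = C₀·e^(−kt), t = ln(C₀/C)/k = ln(1.0/0.584)/0.54 = 0.5379/0.54 = 0.996 d.
Distance = v·t = 1.4 m/s × 8.606e+04 s = 1.205e+05 m = 120.5 km.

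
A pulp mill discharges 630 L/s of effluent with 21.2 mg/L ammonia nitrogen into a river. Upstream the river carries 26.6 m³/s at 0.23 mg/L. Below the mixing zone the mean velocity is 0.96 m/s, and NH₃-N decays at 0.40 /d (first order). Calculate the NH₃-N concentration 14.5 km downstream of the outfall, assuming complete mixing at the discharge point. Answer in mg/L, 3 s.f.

630 L/s = 0.63 m³/s.
After complete mixing, C₀ = (0.63·21.2 + 26.6·0.23) / 27.23 = 0.7152 mg/L.
Travel time t = 1.45e+04 m / 0.96 m/s = 1.51e+04 s = 0.1748 d.
C = 0.7152·exp(−0.40·0.1748) = 0.7152·0.9325 = 0.6669 mg/L.

0.667 mg/L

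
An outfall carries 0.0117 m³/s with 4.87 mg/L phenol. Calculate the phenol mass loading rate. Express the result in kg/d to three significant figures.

Mass flux = Q·C = 0.0117 m³/s × 4.87 g/m³ = 0.05698 g/s.
= 0.05698 g/s × 86.4 = 4.923 kg/d.

4.92 kg/d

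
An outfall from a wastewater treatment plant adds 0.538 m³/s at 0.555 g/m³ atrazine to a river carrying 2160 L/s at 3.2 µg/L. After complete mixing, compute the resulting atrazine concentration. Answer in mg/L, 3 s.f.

0.113 mg/L

2160 L/s = 2.16 m³/s.
3.2 µg/L = 0.0032 mg/L.
Conservation of mass across the mixing zone: C = (0.538·0.555 + 2.16·0.0032) / (0.538 + 2.16) = 0.3055/2.698 = 0.1132 mg/L.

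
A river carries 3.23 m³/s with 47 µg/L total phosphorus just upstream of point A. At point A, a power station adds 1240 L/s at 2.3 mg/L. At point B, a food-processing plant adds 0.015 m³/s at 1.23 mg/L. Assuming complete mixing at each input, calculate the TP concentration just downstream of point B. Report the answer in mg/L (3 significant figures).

0.674 mg/L

47 µg/L = 0.047 mg/L.
1240 L/s = 1.24 m³/s.
After input A: C = (3.23·0.047 + 1.24·2.3) / 4.47 = 0.672 mg/L.
After input B: C = (4.47·0.672 + 0.015·1.23) / 4.485 = 0.6739 mg/L.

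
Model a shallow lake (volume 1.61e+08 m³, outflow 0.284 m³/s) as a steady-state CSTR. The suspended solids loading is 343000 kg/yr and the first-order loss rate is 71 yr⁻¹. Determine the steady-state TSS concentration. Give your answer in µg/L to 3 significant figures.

30.0 µg/L

Outflow Q = 0.284 m³/s × 3.156e+07 s/yr = 8.962e+06 m³/yr.
Steady-state CSTR mass balance: W = Q·C + k·V·C, so C = W/(Q + kV).
Q + kV = 8.962e+06 + 71·1.61e+08 = 1.144e+10 m³/yr.
C = 343000/1.144e+10 = 2.998e-05 kg/m³ = 0.02998 mg/L = 29.98 µg/L.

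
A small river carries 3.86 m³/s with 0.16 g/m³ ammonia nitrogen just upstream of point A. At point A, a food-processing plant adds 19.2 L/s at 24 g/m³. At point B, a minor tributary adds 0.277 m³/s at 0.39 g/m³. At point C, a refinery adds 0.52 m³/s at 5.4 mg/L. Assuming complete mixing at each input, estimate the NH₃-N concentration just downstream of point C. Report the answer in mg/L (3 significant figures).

0.854 mg/L

19.2 L/s = 0.0192 m³/s.
After input A: C = (3.86·0.16 + 0.0192·24) / 3.879 = 0.278 mg/L.
After input B: C = (3.879·0.278 + 0.277·0.39) / 4.156 = 0.2855 mg/L.
After input C: C = (4.156·0.2855 + 0.52·5.4) / 4.676 = 0.8542 mg/L.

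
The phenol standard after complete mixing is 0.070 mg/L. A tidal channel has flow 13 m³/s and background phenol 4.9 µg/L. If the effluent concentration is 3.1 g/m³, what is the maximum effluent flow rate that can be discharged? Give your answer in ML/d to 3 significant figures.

4.9 µg/L = 0.0049 mg/L.
Mass balance at complete mixing: C_std·(Q_w + Q_r) = Q_w·C_e + Q_r·C_b.
Rearranging, Q_w = Q_r·(C_std − C_b)/(C_e − C_std) = 13·(0.07 − 0.0049) / (3.1 − 0.07) = 0.2793 m³/s.
= 24.13 ML/d.

24.1 ML/d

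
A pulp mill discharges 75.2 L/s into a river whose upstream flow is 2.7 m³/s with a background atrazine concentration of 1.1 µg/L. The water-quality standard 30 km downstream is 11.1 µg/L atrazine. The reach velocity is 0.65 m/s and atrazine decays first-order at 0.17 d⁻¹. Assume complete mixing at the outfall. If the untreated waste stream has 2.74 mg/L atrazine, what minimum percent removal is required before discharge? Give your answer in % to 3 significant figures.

75.2 L/s = 0.0752 m³/s.
1.1 µg/L = 0.0011 mg/L.
11.1 µg/L = 0.0111 mg/L.
Travel time to the compliance point: t = 3e+04/0.65 = 4.615e+04 s = 0.5342 d; decay factor exp(−0.17·0.5342) = 0.9132.
So the concentration just after mixing may be at most 0.0111/0.9132 = 0.01216 mg/L.
Mass balance: 0.01216·2.775 = 0.0752·Cₑ + 2.7·0.0011.
Cₑ = (0.03373 − 0.00297) / 0.0752 = 0.4091 mg/L.
Required removal = 1 − 0.4091/2.74 = 85.07 %.

85.1 %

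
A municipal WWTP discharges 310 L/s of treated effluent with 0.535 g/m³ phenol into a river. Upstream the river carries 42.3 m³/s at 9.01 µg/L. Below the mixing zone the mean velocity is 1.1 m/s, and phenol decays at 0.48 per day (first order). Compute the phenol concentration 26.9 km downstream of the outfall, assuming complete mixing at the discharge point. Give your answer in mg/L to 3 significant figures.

0.0112 mg/L

310 L/s = 0.31 m³/s.
9.01 µg/L = 0.00901 mg/L.
After complete mixing, C₀ = (0.31·0.535 + 42.3·0.00901) / 42.61 = 0.01284 mg/L.
Travel time t = 2.69e+04 m / 1.1 m/s = 2.445e+04 s = 0.283 d.
C = 0.01284·exp(−0.48·0.283) = 0.01284·0.873 = 0.01121 mg/L.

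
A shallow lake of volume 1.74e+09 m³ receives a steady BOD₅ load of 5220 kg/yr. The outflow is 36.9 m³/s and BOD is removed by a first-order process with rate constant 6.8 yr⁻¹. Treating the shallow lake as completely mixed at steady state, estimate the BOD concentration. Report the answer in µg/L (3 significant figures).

0.402 µg/L

Outflow Q = 36.9 m³/s × 3.156e+07 s/yr = 1.164e+09 m³/yr.
Steady-state CSTR mass balance: W = Q·C + k·V·C, so C = W/(Q + kV).
Q + kV = 1.164e+09 + 6.8·1.74e+09 = 1.3e+10 m³/yr.
C = 5220/1.3e+10 = 4.016e-07 kg/m³ = 0.0004016 mg/L = 0.4016 µg/L.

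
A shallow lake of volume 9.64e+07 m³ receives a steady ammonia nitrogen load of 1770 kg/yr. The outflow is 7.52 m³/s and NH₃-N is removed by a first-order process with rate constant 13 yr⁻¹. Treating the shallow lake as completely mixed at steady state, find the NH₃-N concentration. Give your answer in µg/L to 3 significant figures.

1.19 µg/L

Outflow Q = 7.52 m³/s × 3.156e+07 s/yr = 2.373e+08 m³/yr.
Steady-state CSTR mass balance: W = Q·C + k·V·C, so C = W/(Q + kV).
Q + kV = 2.373e+08 + 13·9.64e+07 = 1.491e+09 m³/yr.
C = 1770/1.491e+09 = 1.188e-06 kg/m³ = 0.001188 mg/L = 1.188 µg/L.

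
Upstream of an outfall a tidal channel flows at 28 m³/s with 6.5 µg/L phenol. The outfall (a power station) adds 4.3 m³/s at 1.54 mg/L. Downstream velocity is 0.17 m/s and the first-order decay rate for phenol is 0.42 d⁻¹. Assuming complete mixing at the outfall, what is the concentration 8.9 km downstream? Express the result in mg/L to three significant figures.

6.5 µg/L = 0.0065 mg/L.
After complete mixing, C₀ = (4.3·1.54 + 28·0.0065) / 32.3 = 0.2107 mg/L.
Travel time t = 8900 m / 0.17 m/s = 5.235e+04 s = 0.6059 d.
C = 0.2107·exp(−0.42·0.6059) = 0.2107·0.7753 = 0.1633 mg/L.

0.163 mg/L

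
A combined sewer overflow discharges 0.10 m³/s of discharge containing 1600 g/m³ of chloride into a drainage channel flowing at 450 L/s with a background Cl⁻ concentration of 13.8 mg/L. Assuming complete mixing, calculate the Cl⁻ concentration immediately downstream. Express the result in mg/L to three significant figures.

302 mg/L

450 L/s = 0.45 m³/s.
Conservation of mass across the mixing zone: C = (0.1·1600 + 0.45·13.8) / (0.1 + 0.45) = 166.2/0.55 = 302.2 mg/L.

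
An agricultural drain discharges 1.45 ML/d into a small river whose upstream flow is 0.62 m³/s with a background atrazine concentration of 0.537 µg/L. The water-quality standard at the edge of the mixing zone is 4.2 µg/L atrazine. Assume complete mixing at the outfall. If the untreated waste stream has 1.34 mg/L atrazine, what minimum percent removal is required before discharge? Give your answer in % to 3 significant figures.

1.45 ML/d = 0.01678 m³/s.
0.537 µg/L = 0.000537 mg/L.
4.2 µg/L = 0.0042 mg/L.
Mass balance: 0.0042·0.6368 = 0.01678·Cₑ + 0.62·0.000537.
Cₑ = (0.002674 − 0.0003329) / 0.01678 = 0.1395 mg/L.
Required removal = 1 − 0.1395/1.34 = 89.59 %.

89.6 %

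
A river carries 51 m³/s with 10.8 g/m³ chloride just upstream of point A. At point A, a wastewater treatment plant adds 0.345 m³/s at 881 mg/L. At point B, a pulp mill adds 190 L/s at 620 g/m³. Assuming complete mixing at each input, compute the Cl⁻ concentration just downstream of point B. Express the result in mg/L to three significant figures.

18.9 mg/L

After input A: C = (51·10.8 + 0.345·881) / 51.34 = 16.65 mg/L.
190 L/s = 0.19 m³/s.
After input B: C = (51.34·16.65 + 0.19·620) / 51.53 = 18.87 mg/L.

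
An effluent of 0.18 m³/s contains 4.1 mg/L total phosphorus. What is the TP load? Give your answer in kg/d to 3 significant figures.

Mass flux = Q·C = 0.18 m³/s × 4.1 g/m³ = 0.738 g/s.
= 0.738 g/s × 86.4 = 63.76 kg/d.

63.8 kg/d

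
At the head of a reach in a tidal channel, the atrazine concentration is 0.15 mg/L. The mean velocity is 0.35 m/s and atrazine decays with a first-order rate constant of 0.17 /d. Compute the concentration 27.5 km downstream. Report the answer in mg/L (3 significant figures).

Travel time t = 27.5 km / 0.35 m/s = 2.75e+04/0.35 = 7.857e+04 s = 0.9094 d.
First-order decay: C = 0.15·exp(−0.17·0.9094) = 0.15·0.8568 = 0.1285 mg/L.

0.129 mg/L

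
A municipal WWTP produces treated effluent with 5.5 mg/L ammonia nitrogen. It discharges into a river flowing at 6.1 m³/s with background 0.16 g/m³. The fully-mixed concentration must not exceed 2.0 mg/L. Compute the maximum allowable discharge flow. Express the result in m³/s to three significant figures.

3.21 m³/s

Mass balance at complete mixing: C_std·(Q_w + Q_r) = Q_w·C_e + Q_r·C_b.
Rearranging, Q_w = Q_r·(C_std − C_b)/(C_e − C_std) = 6.1·(2 − 0.16) / (5.5 − 2) = 3.207 m³/s.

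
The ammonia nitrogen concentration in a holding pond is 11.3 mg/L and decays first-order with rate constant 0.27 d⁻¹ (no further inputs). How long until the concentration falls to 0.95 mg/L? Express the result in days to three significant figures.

t = ln(C₀/C)/k = ln(11.3/0.95)/0.27 = 2.476/0.27 = 9.171 d.

9.17 d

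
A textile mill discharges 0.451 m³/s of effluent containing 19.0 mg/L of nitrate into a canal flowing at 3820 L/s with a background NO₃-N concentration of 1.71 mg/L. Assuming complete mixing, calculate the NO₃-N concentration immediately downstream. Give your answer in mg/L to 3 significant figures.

3.54 mg/L

3820 L/s = 3.82 m³/s.
Flow-weighted mixing gives C = (0.451·19 + 3.82·1.71) / (0.451 + 3.82) = 15.1/4.271 = 3.536 mg/L.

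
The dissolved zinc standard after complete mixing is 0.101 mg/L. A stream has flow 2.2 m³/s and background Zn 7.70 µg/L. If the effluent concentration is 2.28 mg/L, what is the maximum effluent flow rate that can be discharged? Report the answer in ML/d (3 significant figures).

7.70 µg/L = 0.0077 mg/L.
Mass balance at complete mixing: C_std·(Q_w + Q_r) = Q_w·C_e + Q_r·C_b.
Rearranging, Q_w = Q_r·(C_std − C_b)/(C_e − C_std) = 2.2·(0.101 − 0.0077) / (2.28 − 0.101) = 0.0942 m³/s.
= 8.139 ML/d.

8.14 ML/d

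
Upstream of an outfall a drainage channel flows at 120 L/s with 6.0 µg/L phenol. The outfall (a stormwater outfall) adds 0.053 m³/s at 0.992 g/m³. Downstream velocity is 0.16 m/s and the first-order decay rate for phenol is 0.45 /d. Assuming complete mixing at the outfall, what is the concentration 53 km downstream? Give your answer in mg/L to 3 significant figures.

0.0549 mg/L

120 L/s = 0.12 m³/s.
6.0 µg/L = 0.006 mg/L.
After complete mixing, C₀ = (0.053·0.992 + 0.12·0.006) / 0.173 = 0.3081 mg/L.
Travel time t = 5.3e+04 m / 0.16 m/s = 3.312e+05 s = 3.834 d.
C = 0.3081·exp(−0.45·3.834) = 0.3081·0.1781 = 0.05488 mg/L.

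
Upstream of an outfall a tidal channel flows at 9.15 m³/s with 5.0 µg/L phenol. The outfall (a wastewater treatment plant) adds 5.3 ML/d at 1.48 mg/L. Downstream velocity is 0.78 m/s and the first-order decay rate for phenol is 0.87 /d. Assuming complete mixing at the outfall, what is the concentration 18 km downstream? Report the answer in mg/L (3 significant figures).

0.0117 mg/L

5.3 ML/d = 0.06134 m³/s.
5.0 µg/L = 0.005 mg/L.
After complete mixing, C₀ = (0.06134·1.48 + 9.15·0.005) / 9.211 = 0.01482 mg/L.
Travel time t = 1.8e+04 m / 0.78 m/s = 2.308e+04 s = 0.2671 d.
C = 0.01482·exp(−0.87·0.2671) = 0.01482·0.7927 = 0.01175 mg/L.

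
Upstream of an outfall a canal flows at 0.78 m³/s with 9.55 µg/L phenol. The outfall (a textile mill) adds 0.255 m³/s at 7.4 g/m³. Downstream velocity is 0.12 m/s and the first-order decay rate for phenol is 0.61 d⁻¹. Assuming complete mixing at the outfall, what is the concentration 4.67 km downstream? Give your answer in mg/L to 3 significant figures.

9.55 µg/L = 0.00955 mg/L.
After complete mixing, C₀ = (0.255·7.4 + 0.78·0.00955) / 1.035 = 1.83 mg/L.
Travel time t = 4670 m / 0.12 m/s = 3.892e+04 s = 0.4504 d.
C = 1.83·exp(−0.61·0.4504) = 1.83·0.7598 = 1.391 mg/L.

1.39 mg/L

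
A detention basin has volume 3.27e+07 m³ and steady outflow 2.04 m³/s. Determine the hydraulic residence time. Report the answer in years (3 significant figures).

0.508 yr

Q = 2.04 m³/s × 3.156e+07 s/yr = 6.438e+07 m³/yr.
Hydraulic residence time τ = V/Q = 3.27e+07/6.438e+07 = 0.5079 yr.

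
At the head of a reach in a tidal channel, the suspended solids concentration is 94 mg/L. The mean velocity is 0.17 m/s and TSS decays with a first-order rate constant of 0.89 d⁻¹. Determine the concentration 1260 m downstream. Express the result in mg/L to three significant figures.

Travel time t = 1260 m / 0.17 m/s = 1260/0.17 = 7412 s = 0.08578 d.
First-order decay: C = 94·exp(−0.89·0.08578) = 94·0.9265 = 87.09 mg/L.

87.1 mg/L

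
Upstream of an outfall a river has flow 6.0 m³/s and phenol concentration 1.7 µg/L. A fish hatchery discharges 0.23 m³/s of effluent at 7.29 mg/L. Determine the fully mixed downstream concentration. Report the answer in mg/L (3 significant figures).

1.7 µg/L = 0.0017 mg/L.
Conservation of mass across the mixing zone: C = (0.23·7.29 + 6·0.0017) / (0.23 + 6) = 1.687/6.23 = 0.2708 mg/L.

0.271 mg/L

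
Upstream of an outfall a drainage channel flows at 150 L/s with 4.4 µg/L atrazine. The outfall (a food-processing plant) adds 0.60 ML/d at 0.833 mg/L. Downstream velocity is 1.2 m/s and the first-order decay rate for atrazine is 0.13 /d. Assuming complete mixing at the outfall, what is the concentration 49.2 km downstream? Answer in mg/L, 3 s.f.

0.0386 mg/L

0.60 ML/d = 0.006944 m³/s.
150 L/s = 0.15 m³/s.
4.4 µg/L = 0.0044 mg/L.
After complete mixing, C₀ = (0.006944·0.833 + 0.15·0.0044) / 0.1569 = 0.04106 mg/L.
Travel time t = 4.92e+04 m / 1.2 m/s = 4.1e+04 s = 0.4745 d.
C = 0.04106·exp(−0.13·0.4745) = 0.04106·0.9402 = 0.03861 mg/L.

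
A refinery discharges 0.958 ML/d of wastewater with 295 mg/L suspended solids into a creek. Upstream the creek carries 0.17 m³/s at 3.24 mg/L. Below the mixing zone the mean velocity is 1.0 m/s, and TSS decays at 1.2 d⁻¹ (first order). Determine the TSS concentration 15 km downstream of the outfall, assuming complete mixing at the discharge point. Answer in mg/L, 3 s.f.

17.1 mg/L

0.958 ML/d = 0.01109 m³/s.
After complete mixing, C₀ = (0.01109·295 + 0.17·3.24) / 0.1811 = 21.1 mg/L.
Travel time t = 1.5e+04 m / 1.0 m/s = 1.5e+04 s = 0.1736 d.
C = 21.1·exp(−1.2·0.1736) = 21.1·0.8119 = 17.14 mg/L.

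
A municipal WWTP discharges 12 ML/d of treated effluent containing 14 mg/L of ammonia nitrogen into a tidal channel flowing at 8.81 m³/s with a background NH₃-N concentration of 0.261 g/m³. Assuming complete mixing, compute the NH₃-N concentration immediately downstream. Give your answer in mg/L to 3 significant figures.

12 ML/d = 0.1389 m³/s.
Conservation of mass across the mixing zone: C = (0.1389·14 + 8.81·0.261) / (0.1389 + 8.81) = 4.244/8.949 = 0.4742 mg/L.

0.474 mg/L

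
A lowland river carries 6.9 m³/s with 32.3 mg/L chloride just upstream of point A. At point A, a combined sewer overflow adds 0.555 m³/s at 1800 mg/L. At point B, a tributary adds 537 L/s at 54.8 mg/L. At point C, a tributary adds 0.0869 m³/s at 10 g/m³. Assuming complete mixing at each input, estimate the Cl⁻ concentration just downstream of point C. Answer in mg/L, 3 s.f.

After input A: C = (6.9·32.3 + 0.555·1800) / 7.455 = 163.9 mg/L.
537 L/s = 0.537 m³/s.
After input B: C = (7.455·163.9 + 0.537·54.8) / 7.992 = 156.6 mg/L.
After input C: C = (7.992·156.6 + 0.0869·10) / 8.079 = 155 mg/L.

155 mg/L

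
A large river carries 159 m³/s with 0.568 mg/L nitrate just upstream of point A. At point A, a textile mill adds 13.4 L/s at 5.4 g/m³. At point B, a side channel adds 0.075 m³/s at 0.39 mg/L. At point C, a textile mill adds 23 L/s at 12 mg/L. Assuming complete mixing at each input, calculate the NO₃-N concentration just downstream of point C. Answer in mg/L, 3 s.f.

13.4 L/s = 0.0134 m³/s.
After input A: C = (159·0.568 + 0.0134·5.4) / 159 = 0.5684 mg/L.
After input B: C = (159·0.5684 + 0.075·0.39) / 159.1 = 0.5683 mg/L.
23 L/s = 0.023 m³/s.
After input C: C = (159.1·0.5683 + 0.023·12) / 159.1 = 0.57 mg/L.

0.570 mg/L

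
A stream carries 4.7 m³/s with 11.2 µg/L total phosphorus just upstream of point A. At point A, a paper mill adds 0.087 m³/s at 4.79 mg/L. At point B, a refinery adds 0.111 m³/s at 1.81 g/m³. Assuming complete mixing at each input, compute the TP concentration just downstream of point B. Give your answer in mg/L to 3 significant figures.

0.137 mg/L

11.2 µg/L = 0.0112 mg/L.
After input A: C = (4.7·0.0112 + 0.087·4.79) / 4.787 = 0.09805 mg/L.
After input B: C = (4.787·0.09805 + 0.111·1.81) / 4.898 = 0.1368 mg/L.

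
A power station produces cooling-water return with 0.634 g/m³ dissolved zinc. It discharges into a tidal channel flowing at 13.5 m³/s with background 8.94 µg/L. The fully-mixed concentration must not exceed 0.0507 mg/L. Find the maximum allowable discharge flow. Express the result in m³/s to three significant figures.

0.967 m³/s

8.94 µg/L = 0.00894 mg/L.
Mass balance at complete mixing: C_std·(Q_w + Q_r) = Q_w·C_e + Q_r·C_b.
Rearranging, Q_w = Q_r·(C_std − C_b)/(C_e − C_std) = 13.5·(0.0507 − 0.00894) / (0.634 − 0.0507) = 0.9665 m³/s.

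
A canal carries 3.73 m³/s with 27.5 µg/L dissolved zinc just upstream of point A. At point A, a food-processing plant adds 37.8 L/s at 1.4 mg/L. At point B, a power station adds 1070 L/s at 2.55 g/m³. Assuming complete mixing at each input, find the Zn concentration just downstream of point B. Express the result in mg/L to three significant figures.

0.596 mg/L

27.5 µg/L = 0.0275 mg/L.
37.8 L/s = 0.0378 m³/s.
After input A: C = (3.73·0.0275 + 0.0378·1.4) / 3.768 = 0.04127 mg/L.
1070 L/s = 1.07 m³/s.
After input B: C = (3.768·0.04127 + 1.07·2.55) / 4.838 = 0.5961 mg/L.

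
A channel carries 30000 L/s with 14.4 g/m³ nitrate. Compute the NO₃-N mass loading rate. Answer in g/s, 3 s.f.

30000 L/s = 30 m³/s.
Mass flux = Q·C = 30 m³/s × 14.4 g/m³ = 432 g/s.

432 g/s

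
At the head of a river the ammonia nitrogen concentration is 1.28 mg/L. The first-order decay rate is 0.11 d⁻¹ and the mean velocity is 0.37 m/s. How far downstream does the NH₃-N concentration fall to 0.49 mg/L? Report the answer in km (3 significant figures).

279 km

From C = C₀·e^(−kt), t = ln(C₀/C)/k = ln(1.28/0.49)/0.11 = 0.9602/0.11 = 8.729 d.
Distance = v·t = 0.37 m/s × 7.542e+05 s = 2.791e+05 m = 279.1 km.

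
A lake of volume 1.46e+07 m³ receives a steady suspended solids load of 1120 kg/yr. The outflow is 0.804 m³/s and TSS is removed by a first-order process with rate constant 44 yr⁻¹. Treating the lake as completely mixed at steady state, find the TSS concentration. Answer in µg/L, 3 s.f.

Outflow Q = 0.804 m³/s × 3.156e+07 s/yr = 2.537e+07 m³/yr.
Steady-state CSTR mass balance: W = Q·C + k·V·C, so C = W/(Q + kV).
Q + kV = 2.537e+07 + 44·1.46e+07 = 6.678e+08 m³/yr.
C = 1120/6.678e+08 = 1.677e-06 kg/m³ = 0.001677 mg/L = 1.677 µg/L.

1.68 µg/L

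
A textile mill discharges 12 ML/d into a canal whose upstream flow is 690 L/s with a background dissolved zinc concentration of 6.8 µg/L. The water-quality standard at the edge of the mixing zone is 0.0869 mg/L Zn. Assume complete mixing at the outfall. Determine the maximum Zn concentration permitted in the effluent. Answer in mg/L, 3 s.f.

0.485 mg/L

12 ML/d = 0.1389 m³/s.
690 L/s = 0.69 m³/s.
6.8 µg/L = 0.0068 mg/L.
Mass balance: 0.0869·0.8289 = 0.1389·Cₑ + 0.69·0.0068.
Cₑ = (0.07203 − 0.004692) / 0.1389 = 0.4848 mg/L.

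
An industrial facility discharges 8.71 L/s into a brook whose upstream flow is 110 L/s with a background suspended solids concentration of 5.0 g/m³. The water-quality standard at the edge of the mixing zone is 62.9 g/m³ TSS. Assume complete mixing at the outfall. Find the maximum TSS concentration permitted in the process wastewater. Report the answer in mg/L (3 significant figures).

8.71 L/s = 0.00871 m³/s.
110 L/s = 0.11 m³/s.
Mass balance: 62.9·0.1187 = 0.00871·Cₑ + 0.11·5.
Cₑ = (7.467 − 0.55) / 0.00871 = 794.1 mg/L.

794 mg/L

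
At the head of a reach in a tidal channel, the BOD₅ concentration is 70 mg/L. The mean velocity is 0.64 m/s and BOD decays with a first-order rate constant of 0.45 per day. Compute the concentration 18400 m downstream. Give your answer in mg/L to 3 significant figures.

Travel time t = 18400 m / 0.64 m/s = 1.84e+04/0.64 = 2.875e+04 s = 0.3328 d.
First-order decay: C = 70·exp(−0.45·0.3328) = 70·0.8609 = 60.27 mg/L.

60.3 mg/L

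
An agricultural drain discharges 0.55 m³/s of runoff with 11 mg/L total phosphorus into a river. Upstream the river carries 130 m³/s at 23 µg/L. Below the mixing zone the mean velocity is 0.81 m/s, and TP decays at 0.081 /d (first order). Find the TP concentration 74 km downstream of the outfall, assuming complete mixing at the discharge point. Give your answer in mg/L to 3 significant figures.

23 µg/L = 0.023 mg/L.
After complete mixing, C₀ = (0.55·11 + 130·0.023) / 130.6 = 0.06925 mg/L.
Travel time t = 7.4e+04 m / 0.81 m/s = 9.136e+04 s = 1.057 d.
C = 0.06925·exp(−0.081·1.057) = 0.06925·0.9179 = 0.06356 mg/L.

0.0636 mg/L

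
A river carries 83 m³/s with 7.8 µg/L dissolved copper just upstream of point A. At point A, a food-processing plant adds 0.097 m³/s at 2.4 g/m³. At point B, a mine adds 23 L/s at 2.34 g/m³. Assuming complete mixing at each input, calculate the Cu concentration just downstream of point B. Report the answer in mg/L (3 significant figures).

7.8 µg/L = 0.0078 mg/L.
After input A: C = (83·0.0078 + 0.097·2.4) / 83.1 = 0.01059 mg/L.
23 L/s = 0.023 m³/s.
After input B: C = (83.1·0.01059 + 0.023·2.34) / 83.12 = 0.01124 mg/L.

0.0112 mg/L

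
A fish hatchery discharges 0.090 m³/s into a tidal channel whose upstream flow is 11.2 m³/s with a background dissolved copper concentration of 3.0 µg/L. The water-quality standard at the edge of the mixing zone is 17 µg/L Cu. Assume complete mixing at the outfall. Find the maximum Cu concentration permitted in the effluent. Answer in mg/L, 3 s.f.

1.76 mg/L

3.0 µg/L = 0.003 mg/L.
17 µg/L = 0.017 mg/L.
Mass balance: 0.017·11.29 = 0.09·Cₑ + 11.2·0.003.
Cₑ = (0.1919 − 0.0336) / 0.09 = 1.759 mg/L.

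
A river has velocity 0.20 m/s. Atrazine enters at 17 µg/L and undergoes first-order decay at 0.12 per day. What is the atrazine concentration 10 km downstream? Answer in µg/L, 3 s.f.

Travel time t = 10 km / 0.20 m/s = 1e+04/0.20 = 5e+04 s = 0.5787 d.
First-order decay: C = 17·exp(−0.12·0.5787) = 17·0.9329 = 15.86 µg/L.

15.9 µg/L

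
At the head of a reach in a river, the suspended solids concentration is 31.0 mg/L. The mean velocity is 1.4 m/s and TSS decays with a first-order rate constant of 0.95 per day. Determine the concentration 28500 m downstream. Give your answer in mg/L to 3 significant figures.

24.8 mg/L

Travel time t = 28500 m / 1.4 m/s = 2.85e+04/1.4 = 2.036e+04 s = 0.2356 d.
First-order decay: C = 31.0·exp(−0.95·0.2356) = 31.0·0.7994 = 24.78 mg/L.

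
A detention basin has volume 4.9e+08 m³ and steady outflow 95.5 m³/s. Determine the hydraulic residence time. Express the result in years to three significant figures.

0.163 yr

Q = 95.5 m³/s × 3.156e+07 s/yr = 3.014e+09 m³/yr.
Hydraulic residence time τ = V/Q = 4.9e+08/3.014e+09 = 0.1626 yr.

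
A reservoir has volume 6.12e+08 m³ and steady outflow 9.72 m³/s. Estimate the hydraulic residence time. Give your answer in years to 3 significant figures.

2.00 yr

Q = 9.72 m³/s × 3.156e+07 s/yr = 3.067e+08 m³/yr.
Hydraulic residence time τ = V/Q = 6.12e+08/3.067e+08 = 1.995 yr.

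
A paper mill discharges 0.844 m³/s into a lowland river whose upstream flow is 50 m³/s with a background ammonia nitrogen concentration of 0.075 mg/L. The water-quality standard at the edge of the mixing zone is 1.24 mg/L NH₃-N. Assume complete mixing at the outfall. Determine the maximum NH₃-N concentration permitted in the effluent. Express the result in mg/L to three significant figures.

70.3 mg/L

Mass balance: 1.24·50.84 = 0.844·Cₑ + 50·0.075.
Cₑ = (63.05 − 3.75) / 0.844 = 70.26 mg/L.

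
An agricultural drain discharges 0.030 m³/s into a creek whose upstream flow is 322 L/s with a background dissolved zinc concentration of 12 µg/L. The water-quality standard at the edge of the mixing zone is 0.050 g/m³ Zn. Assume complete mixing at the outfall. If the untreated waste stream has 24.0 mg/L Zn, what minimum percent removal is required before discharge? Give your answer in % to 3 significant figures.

98.1 %

322 L/s = 0.322 m³/s.
12 µg/L = 0.012 mg/L.
Mass balance: 0.05·0.352 = 0.03·Cₑ + 0.322·0.012.
Cₑ = (0.0176 − 0.003864) / 0.03 = 0.4579 mg/L.
Required removal = 1 − 0.4579/24.0 = 98.09 %.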